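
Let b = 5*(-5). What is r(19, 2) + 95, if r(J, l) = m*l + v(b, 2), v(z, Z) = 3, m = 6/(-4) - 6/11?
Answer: 1033/11 ≈ 93.909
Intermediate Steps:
m = -45/22 (m = 6*(-1/4) - 6*1/11 = -3/2 - 6/11 = -45/22 ≈ -2.0455)
b = -25
r(J, l) = 3 - 45*l/22 (r(J, l) = -45*l/22 + 3 = 3 - 45*l/22)
r(19, 2) + 95 = (3 - 45/22*2) + 95 = (3 - 45/11) + 95 = -12/11 + 95 = 1033/11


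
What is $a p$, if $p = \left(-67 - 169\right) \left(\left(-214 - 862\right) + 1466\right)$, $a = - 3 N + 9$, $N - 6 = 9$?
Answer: $3313440$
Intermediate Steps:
$N = 15$ ($N = 6 + 9 = 15$)
$a = -36$ ($a = \left(-3\right) 15 + 9 = -45 + 9 = -36$)
$p = -92040$ ($p = - 236 \left(-1076 + 1466\right) = \left(-236\right) 390 = -92040$)
$a p = \left(-36\right) \left(-92040\right) = 3313440$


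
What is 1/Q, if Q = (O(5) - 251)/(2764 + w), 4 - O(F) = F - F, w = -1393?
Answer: -1371/247 ≈ -5.5506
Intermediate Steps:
O(F) = 4 (O(F) = 4 - (F - F) = 4 - 1*0 = 4 + 0 = 4)
Q = -247/1371 (Q = (4 - 251)/(2764 - 1393) = -247/1371 ≈ -0.18016)
1/Q = 1/(-247/1371) = -1371/247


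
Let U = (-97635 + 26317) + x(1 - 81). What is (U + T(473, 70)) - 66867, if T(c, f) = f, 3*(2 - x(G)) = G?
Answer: -414259/3 ≈ -1.3809e+5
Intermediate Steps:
x(G) = 2 - G/3
U = -213868/3 (U = (-97635 + 26317) + (2 - (1 - 81)/3) = -71318 + (2 - ⅓*(-80)) = -71318 + (2 + 80/3) = -71318 + 86/3 = -213868/3 ≈ -71289.)
(U + T(473, 70)) - 66867 = (-213868/3 + 70) - 66867 = -213658/3 - 66867 = -414259/3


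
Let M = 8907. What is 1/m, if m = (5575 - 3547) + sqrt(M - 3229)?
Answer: 1014/2053553 - sqrt(5678)/4107106 ≈ 0.00047543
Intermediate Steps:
m = 2028 + sqrt(5678) (m = (5575 - 3547) + sqrt(8907 - 3229) = 2028 + sqrt(5678) ≈ 2103.4)
1/m = 1/(2028 + sqrt(5678))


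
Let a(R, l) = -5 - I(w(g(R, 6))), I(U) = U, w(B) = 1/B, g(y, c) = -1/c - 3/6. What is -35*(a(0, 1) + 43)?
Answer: -2765/2 ≈ -1382.5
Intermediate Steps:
g(y, c) = -½ - 1/c (g(y, c) = -1/c - 3*⅙ = -1/c - ½ = -½ - 1/c)
a(R, l) = -7/2 (a(R, l) = -5 - 1/((½)*(-2 - 1*6)/6) = -5 - 1/((½)*(⅙)*(-2 - 6)) = -5 - 1/((½)*(⅙)*(-8)) = -5 - 1/(-⅔) = -5 - 1*(-3/2) = -5 + 3/2 = -7/2)
-35*(a(0, 1) + 43) = -35*(-7/2 + 43) = -35*79/2 = -2765/2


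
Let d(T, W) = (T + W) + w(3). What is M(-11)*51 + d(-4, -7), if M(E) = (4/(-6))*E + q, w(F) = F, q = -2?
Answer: 264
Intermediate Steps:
d(T, W) = 3 + T + W (d(T, W) = (T + W) + 3 = 3 + T + W)
M(E) = -2 - 2*E/3 (M(E) = (4/(-6))*E - 2 = (4*(-⅙))*E - 2 = -2*E/3 - 2 = -2 - 2*E/3)
M(-11)*51 + d(-4, -7) = (-2 - ⅔*(-11))*51 + (3 - 4 - 7) = (-2 + 22/3)*51 - 8 = (16/3)*51 - 8 = 272 - 8 = 264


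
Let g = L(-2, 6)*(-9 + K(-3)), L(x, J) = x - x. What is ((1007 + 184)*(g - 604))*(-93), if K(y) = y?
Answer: 66900852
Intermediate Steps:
L(x, J) = 0
g = 0 (g = 0*(-9 - 3) = 0*(-12) = 0)
((1007 + 184)*(g - 604))*(-93) = ((1007 + 184)*(0 - 604))*(-93) = (1191*(-604))*(-93) = -719364*(-93) = 66900852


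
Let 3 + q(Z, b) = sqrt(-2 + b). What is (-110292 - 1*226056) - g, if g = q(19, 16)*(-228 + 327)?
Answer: -336051 - 99*sqrt(14) ≈ -3.3642e+5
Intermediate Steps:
q(Z, b) = -3 + sqrt(-2 + b)
g = -297 + 99*sqrt(14) (g = (-3 + sqrt(-2 + 16))*(-228 + 327) = (-3 + sqrt(14))*99 = -297 + 99*sqrt(14) ≈ 73.424)
(-110292 - 1*226056) - g = (-110292 - 1*226056) - (-297 + 99*sqrt(14)) = (-110292 - 226056) + (297 - 99*sqrt(14)) = -336348 + (297 - 99*sqrt(14)) = -336051 - 99*sqrt(14)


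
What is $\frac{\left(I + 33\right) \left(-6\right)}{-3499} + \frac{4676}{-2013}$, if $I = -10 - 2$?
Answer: $- \frac{16107686}{7043487} \approx -2.2869$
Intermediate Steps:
$I = -12$ ($I = -10 - 2 = -12$)
$\frac{\left(I + 33\right) \left(-6\right)}{-3499} + \frac{4676}{-2013} = \frac{\left(-12 + 33\right) \left(-6\right)}{-3499} + \frac{4676}{-2013} = 21 \left(-6\right) \left(- \frac{1}{3499}\right) + 4676 \left(- \frac{1}{2013}\right) = \left(-126\right) \left(- \frac{1}{3499}\right) - \frac{4676}{2013} = \frac{126}{3499} - \frac{4676}{2013} = - \frac{16107686}{7043487}$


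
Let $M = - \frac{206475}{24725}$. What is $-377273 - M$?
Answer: $- \frac{373114738}{989} \approx -3.7726 \cdot 10^{5}$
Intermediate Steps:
$M = - \frac{8259}{989}$ ($M = \left(-206475\right) \frac{1}{24725} = - \frac{8259}{989} \approx -8.3509$)
$-377273 - M = -377273 - - \frac{8259}{989} = -377273 + \frac{8259}{989} = - \frac{373114738}{989}$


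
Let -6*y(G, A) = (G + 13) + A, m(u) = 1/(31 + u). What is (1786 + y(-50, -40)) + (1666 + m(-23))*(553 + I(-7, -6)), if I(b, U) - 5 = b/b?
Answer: 22395905/24 ≈ 9.3316e+5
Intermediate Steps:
I(b, U) = 6 (I(b, U) = 5 + b/b = 5 + 1 = 6)
y(G, A) = -13/6 - A/6 - G/6 (y(G, A) = -((G + 13) + A)/6 = -((13 + G) + A)/6 = -(13 + A + G)/6 = -13/6 - A/6 - G/6)
(1786 + y(-50, -40)) + (1666 + m(-23))*(553 + I(-7, -6)) = (1786 + (-13/6 - ⅙*(-40) - ⅙*(-50))) + (1666 + 1/(31 - 23))*(553 + 6) = (1786 + (-13/6 + 20/3 + 25/3)) + (1666 + 1/8)*559 = (1786 + 77/6) + (1666 + ⅛)*559 = 10793/6 + (13329/8)*559 = 10793/6 + 7450911/8 = 22395905/24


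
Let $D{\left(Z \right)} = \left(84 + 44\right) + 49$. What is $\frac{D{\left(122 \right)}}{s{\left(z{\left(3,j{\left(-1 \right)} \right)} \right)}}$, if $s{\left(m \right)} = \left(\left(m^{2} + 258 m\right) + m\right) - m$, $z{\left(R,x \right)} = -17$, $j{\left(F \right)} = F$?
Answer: $- \frac{177}{4097} \approx -0.043202$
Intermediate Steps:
$D{\left(Z \right)} = 177$ ($D{\left(Z \right)} = 128 + 49 = 177$)
$s{\left(m \right)} = m^{2} + 258 m$ ($s{\left(m \right)} = \left(m^{2} + 259 m\right) - m = m^{2} + 258 m$)
$\frac{D{\left(122 \right)}}{s{\left(z{\left(3,j{\left(-1 \right)} \right)} \right)}} = \frac{177}{\left(-17\right) \left(258 - 17\right)} = \frac{177}{\left(-17\right) 241} = \frac{177}{-4097} = 177 \left(- \frac{1}{4097}\right) = - \frac{177}{4097}$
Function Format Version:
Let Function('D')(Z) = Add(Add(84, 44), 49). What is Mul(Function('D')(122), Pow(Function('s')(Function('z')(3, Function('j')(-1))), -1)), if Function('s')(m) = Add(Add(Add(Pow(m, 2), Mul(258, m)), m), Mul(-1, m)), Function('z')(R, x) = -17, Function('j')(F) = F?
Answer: Rational(-177, 4097) ≈ -0.043202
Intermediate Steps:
Function('D')(Z) = 177 (Function('D')(Z) = Add(128, 49) = 177)
Function('s')(m) = Add(Pow(m, 2), Mul(258, m)) (Function('s')(m) = Add(Add(Pow(m, 2), Mul(259, m)), Mul(-1, m)) = Add(Pow(m, 2), Mul(258, m)))
Mul(Function('D')(122), Pow(Function('s')(Function('z')(3, Function('j')(-1))), -1)) = Mul(177, Pow(Mul(-17, Add(258, -17)), -1)) = Mul(177, Pow(Mul(-17, 241), -1)) = Mul(177, Pow(-4097, -1)) = Mul(177, Rational(-1, 4097)) = Rational(-177, 4097)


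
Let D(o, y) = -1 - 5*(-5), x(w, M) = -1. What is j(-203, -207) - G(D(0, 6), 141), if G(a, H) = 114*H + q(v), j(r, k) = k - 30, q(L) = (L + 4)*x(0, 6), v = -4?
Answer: -16311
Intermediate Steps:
q(L) = -4 - L (q(L) = (L + 4)*(-1) = (4 + L)*(-1) = -4 - L)
j(r, k) = -30 + k
D(o, y) = 24 (D(o, y) = -1 + 25 = 24)
G(a, H) = 114*H (G(a, H) = 114*H + (-4 - 1*(-4)) = 114*H + (-4 + 4) = 114*H + 0 = 114*H)
j(-203, -207) - G(D(0, 6), 141) = (-30 - 207) - 114*141 = -237 - 1*16074 = -237 - 16074 = -16311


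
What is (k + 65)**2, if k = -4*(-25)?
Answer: 27225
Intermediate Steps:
k = 100
(k + 65)**2 = (100 + 65)**2 = 165**2 = 27225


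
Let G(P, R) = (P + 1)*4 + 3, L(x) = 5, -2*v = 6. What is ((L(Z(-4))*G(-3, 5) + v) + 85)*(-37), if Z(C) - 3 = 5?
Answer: -2109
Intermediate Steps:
Z(C) = 8 (Z(C) = 3 + 5 = 8)
v = -3 (v = -½*6 = -3)
G(P, R) = 7 + 4*P (G(P, R) = (1 + P)*4 + 3 = (4 + 4*P) + 3 = 7 + 4*P)
((L(Z(-4))*G(-3, 5) + v) + 85)*(-37) = ((5*(7 + 4*(-3)) - 3) + 85)*(-37) = ((5*(7 - 12) - 3) + 85)*(-37) = ((5*(-5) - 3) + 85)*(-37) = ((-25 - 3) + 85)*(-37) = (-28 + 85)*(-37) = 57*(-37) = -2109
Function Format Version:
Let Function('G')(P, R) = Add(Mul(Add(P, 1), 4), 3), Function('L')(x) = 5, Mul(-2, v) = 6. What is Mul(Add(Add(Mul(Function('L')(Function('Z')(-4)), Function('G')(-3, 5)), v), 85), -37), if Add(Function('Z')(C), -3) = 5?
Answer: -2109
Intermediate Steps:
Function('Z')(C) = 8 (Function('Z')(C) = Add(3, 5) = 8)
v = -3 (v = Mul(Rational(-1, 2), 6) = -3)
Function('G')(P, R) = Add(7, Mul(4, P)) (Function('G')(P, R) = Add(Mul(Add(1, P), 4), 3) = Add(Add(4, Mul(4, P)), 3) = Add(7, Mul(4, P)))
Mul(Add(Add(Mul(Function('L')(Function('Z')(-4)), Function('G')(-3, 5)), v), 85), -37) = Mul(Add(Add(Mul(5, Add(7, Mul(4, -3))), -3), 85), -37) = Mul(Add(Add(Mul(5, Add(7, -12)), -3), 85), -37) = Mul(Add(Add(Mul(5, -5), -3), 85), -37) = Mul(Add(Add(-25, -3), 85), -37) = Mul(Add(-28, 85), -37) = Mul(57, -37) = -2109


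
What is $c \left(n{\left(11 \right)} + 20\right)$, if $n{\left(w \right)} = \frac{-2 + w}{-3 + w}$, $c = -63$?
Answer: $- \frac{10647}{8} \approx -1330.9$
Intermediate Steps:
$n{\left(w \right)} = \frac{-2 + w}{-3 + w}$
$c \left(n{\left(11 \right)} + 20\right) = - 63 \left(\frac{-2 + 11}{-3 + 11} + 20\right) = - 63 \left(\frac{1}{8} \cdot 9 + 20\right) = - 63 \left(\frac{9}{8} + 20\right) = \left(-63\right) \frac{169}{8} = - \frac{10647}{8}$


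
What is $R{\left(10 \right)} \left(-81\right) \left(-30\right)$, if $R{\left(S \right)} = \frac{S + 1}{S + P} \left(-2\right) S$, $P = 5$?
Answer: $-35640$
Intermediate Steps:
$R{\left(S \right)} = - \frac{2 S \left(1 + S\right)}{5 + S}$ ($R{\left(S \right)} = \frac{S + 1}{S + 5} \left(-2\right) S = \frac{1 + S}{5 + S} \left(-2\right) S = - \frac{2 \left(1 + S\right)}{5 + S} S = - \frac{2 S \left(1 + S\right)}{5 + S}$)
$R{\left(10 \right)} \left(-81\right) \left(-30\right) = \left(-2\right) 10 \frac{1}{5 + 10} \left(1 + 10\right) \left(-81\right) \left(-30\right) = \left(-2\right) 10 \cdot \frac{1}{15} \cdot 11 \left(-81\right) \left(-30\right) = \left(- \frac{44}{3}\right) \left(-81\right) \left(-30\right) = 1188 \left(-30\right) = -35640$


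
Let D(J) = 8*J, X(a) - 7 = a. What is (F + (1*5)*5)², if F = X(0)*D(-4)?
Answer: 39601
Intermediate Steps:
X(a) = 7 + a
F = -224 (F = (7 + 0)*(8*(-4)) = 7*(-32) = -224)
(F + (1*5)*5)² = (-224 + (1*5)*5)² = (-224 + 5*5)² = (-224 + 25)² = (-199)² = 39601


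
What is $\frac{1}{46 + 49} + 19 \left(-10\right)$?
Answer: $- \frac{18049}{95} \approx -189.99$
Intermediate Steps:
$\frac{1}{46 + 49} + 19 \left(-10\right) = \frac{1}{95} - 190 = - \frac{18049}{95}$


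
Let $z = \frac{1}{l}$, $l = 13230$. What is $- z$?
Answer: $- \frac{1}{13230} \approx -7.5586 \cdot 10^{-5}$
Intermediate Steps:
$z = \frac{1}{13230} \approx 7.5586 \cdot 10^{-5}$
$- z = \left(-1\right) \frac{1}{13230} = - \frac{1}{13230}$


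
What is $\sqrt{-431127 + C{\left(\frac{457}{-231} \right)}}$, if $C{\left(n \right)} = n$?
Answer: $\frac{i \sqrt{23005473414}}{231} \approx 656.6 i$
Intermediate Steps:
$\sqrt{-431127 + C{\left(\frac{457}{-231} \right)}} = \sqrt{-431127 + \frac{457}{-231}} = \sqrt{-431127 + 457 \left(- \frac{1}{231}\right)} = \sqrt{-431127 - \frac{457}{231}} = \sqrt{- \frac{99590794}{231}} = \frac{i \sqrt{23005473414}}{231}$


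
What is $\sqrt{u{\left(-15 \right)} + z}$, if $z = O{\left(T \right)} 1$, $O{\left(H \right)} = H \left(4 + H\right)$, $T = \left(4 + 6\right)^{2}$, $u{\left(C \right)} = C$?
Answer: $\sqrt{10385} \approx 101.91$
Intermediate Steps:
$T = 100$ ($T = 10^{2} = 100$)
$z = 10400$ ($z = 100 \left(4 + 100\right) 1 = 100 \cdot 104 \cdot 1 = 10400 \cdot 1 = 10400$)
$\sqrt{u{\left(-15 \right)} + z} = \sqrt{-15 + 10400} = \sqrt{10385}$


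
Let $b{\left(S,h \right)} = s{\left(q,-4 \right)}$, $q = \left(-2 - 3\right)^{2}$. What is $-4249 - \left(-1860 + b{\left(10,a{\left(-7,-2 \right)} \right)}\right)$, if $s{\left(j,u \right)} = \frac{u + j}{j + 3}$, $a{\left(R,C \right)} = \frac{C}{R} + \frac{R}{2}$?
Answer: $- \frac{9559}{4} \approx -2389.8$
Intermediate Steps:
$q = 25$ ($q = \left(-2 - 3\right)^{2} = \left(-5\right)^{2} = 25$)
$a{\left(R,C \right)} = \frac{R}{2} + \frac{C}{R}$ ($a{\left(R,C \right)} = \frac{C}{R} + R \frac{1}{2} = \frac{C}{R} + \frac{R}{2} = \frac{R}{2} + \frac{C}{R}$)
$s{\left(j,u \right)} = \frac{j + u}{3 + j}$
$b{\left(S,h \right)} = \frac{3}{4}$ ($b{\left(S,h \right)} = \frac{25 - 4}{3 + 25} = \frac{1}{28} \cdot 21 = \frac{3}{4}$)
$-4249 - \left(-1860 + b{\left(10,a{\left(-7,-2 \right)} \right)}\right) = -4249 + \left(1860 - \frac{3}{4}\right) = -4249 + \frac{7437}{4} = - \frac{9559}{4}$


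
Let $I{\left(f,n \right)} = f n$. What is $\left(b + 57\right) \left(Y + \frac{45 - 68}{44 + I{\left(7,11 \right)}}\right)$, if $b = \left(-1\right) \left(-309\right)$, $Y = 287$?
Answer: $\frac{12701664}{121} \approx 1.0497 \cdot 10^{5}$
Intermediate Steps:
$b = 309$
$\left(b + 57\right) \left(Y + \frac{45 - 68}{44 + I{\left(7,11 \right)}}\right) = \left(309 + 57\right) \left(287 + \frac{45 - 68}{44 + 7 \cdot 11}\right) = 366 \left(287 - \frac{23}{44 + 77}\right) = 366 \left(287 - \frac{23}{121}\right) = 366 \cdot \frac{34704}{121} = \frac{12701664}{121}$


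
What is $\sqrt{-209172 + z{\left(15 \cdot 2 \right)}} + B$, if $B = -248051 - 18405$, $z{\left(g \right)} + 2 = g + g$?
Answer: $-266456 + i \sqrt{209114} \approx -2.6646 \cdot 10^{5} + 457.29 i$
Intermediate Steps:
$z{\left(g \right)} = -2 + 2 g$ ($z{\left(g \right)} = -2 + \left(g + g\right) = -2 + 2 g$)
$B = -266456$
$\sqrt{-209172 + z{\left(15 \cdot 2 \right)}} + B = \sqrt{-209172 - \left(2 - 2 \cdot 15 \cdot 2\right)} - 266456 = \sqrt{-209172 + \left(-2 + 2 \cdot 30\right)} - 266456 = \sqrt{-209172 + \left(-2 + 60\right)} - 266456 = \sqrt{-209172 + 58} - 266456 = \sqrt{-209114} - 266456 = i \sqrt{209114} - 266456 = -266456 + i \sqrt{209114}$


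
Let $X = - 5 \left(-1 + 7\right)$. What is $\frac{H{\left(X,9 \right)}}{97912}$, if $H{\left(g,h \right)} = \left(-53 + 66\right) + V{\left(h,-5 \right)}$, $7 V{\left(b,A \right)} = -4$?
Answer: $\frac{87}{685384} \approx 0.00012694$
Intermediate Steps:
$X = -30$ ($X = \left(-5\right) 6 = -30$)
$V{\left(b,A \right)} = - \frac{4}{7}$ ($V{\left(b,A \right)} = \frac{1}{7} \left(-4\right) = - \frac{4}{7}$)
$H{\left(g,h \right)} = \frac{87}{7}$ ($H{\left(g,h \right)} = \left(-53 + 66\right) - \frac{4}{7} = 13 - \frac{4}{7} = \frac{87}{7}$)
$\frac{H{\left(X,9 \right)}}{97912} = \frac{87}{7 \cdot 97912} = \frac{87}{7} \cdot \frac{1}{97912} = \frac{87}{685384}$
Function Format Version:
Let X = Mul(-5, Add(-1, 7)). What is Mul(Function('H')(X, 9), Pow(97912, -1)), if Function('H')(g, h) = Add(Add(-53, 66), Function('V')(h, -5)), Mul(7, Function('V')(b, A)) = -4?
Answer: Rational(87, 685384) ≈ 0.00012694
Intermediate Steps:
X = -30 (X = Mul(-5, 6) = -30)
Function('V')(b, A) = Rational(-4, 7) (Function('V')(b, A) = Mul(Rational(1, 7), -4) = Rational(-4, 7))
Function('H')(g, h) = Rational(87, 7) (Function('H')(g, h) = Add(Add(-53, 66), Rational(-4, 7)) = Add(13, Rational(-4, 7)) = Rational(87, 7))
Mul(Function('H')(X, 9), Pow(97912, -1)) = Mul(Rational(87, 7), Pow(97912, -1)) = Mul(Rational(87, 7), Rational(1, 97912)) = Rational(87, 685384)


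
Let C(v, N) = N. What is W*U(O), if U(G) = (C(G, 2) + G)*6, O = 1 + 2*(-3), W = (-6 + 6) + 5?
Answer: -90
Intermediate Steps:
W = 5 (W = 0 + 5 = 5)
O = -5 (O = 1 - 6 = -5)
U(G) = 12 + 6*G (U(G) = (2 + G)*6 = 12 + 6*G)
W*U(O) = 5*(12 + 6*(-5)) = 5*(12 - 30) = 5*(-18) = -90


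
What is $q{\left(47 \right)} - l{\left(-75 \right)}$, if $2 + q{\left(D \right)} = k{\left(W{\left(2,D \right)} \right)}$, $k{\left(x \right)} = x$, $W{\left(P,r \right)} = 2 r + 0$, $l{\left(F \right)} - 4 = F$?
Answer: $163$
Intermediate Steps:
$l{\left(F \right)} = 4 + F$
$W{\left(P,r \right)} = 2 r$
$q{\left(D \right)} = -2 + 2 D$
$q{\left(47 \right)} - l{\left(-75 \right)} = \left(-2 + 2 \cdot 47\right) - \left(4 - 75\right) = \left(-2 + 94\right) - -71 = 92 + 71 = 163$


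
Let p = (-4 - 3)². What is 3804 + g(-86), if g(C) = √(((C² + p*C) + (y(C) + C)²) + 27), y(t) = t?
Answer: 3804 + √32793 ≈ 3985.1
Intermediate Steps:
p = 49 (p = (-7)² = 49)
g(C) = √(27 + 5*C² + 49*C) (g(C) = √(((C² + 49*C) + (C + C)²) + 27) = √(((C² + 49*C) + (2*C)²) + 27) = √(((C² + 49*C) + 4*C²) + 27) = √((5*C² + 49*C) + 27) = √(27 + 5*C² + 49*C))
3804 + g(-86) = 3804 + √(27 + 5*(-86)² + 49*(-86)) = 3804 + √(27 + 5*7396 - 4214) = 3804 + √(27 + 36980 - 4214) = 3804 + √32793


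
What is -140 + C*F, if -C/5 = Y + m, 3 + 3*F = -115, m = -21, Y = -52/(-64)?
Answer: -98645/24 ≈ -4110.2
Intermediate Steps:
Y = 13/16 (Y = -52*(-1/64) = 13/16 ≈ 0.81250)
F = -118/3 (F = -1 + (⅓)*(-115) = -1 - 115/3 = -118/3 ≈ -39.333)
C = 1615/16 (C = -5*(13/16 - 21) = -5*(-323/16) = 1615/16 ≈ 100.94)
-140 + C*F = -140 + (1615/16)*(-118/3) = -140 - 95285/24 = -98645/24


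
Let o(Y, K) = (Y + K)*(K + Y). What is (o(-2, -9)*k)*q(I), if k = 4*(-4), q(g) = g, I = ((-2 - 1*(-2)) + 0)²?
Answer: 0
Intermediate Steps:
o(Y, K) = (K + Y)² (o(Y, K) = (K + Y)*(K + Y) = (K + Y)²)
I = 0 (I = ((-2 + 2) + 0)² = (0 + 0)² = 0² = 0)
k = -16
(o(-2, -9)*k)*q(I) = ((-9 - 2)²*(-16))*0 = ((-11)²*(-16))*0 = (121*(-16))*0 = -1936*0 = 0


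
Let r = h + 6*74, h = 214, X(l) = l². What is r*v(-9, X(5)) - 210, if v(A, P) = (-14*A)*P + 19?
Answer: 2084992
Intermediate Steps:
v(A, P) = 19 - 14*A*P (v(A, P) = -14*A*P + 19 = 19 - 14*A*P)
r = 658 (r = 214 + 6*74 = 214 + 444 = 658)
r*v(-9, X(5)) - 210 = 658*(19 - 14*(-9)*5²) - 210 = 658*(19 - 14*(-9)*25) - 210 = 658*(19 + 3150) - 210 = 658*3169 - 210 = 2085202 - 210 = 2084992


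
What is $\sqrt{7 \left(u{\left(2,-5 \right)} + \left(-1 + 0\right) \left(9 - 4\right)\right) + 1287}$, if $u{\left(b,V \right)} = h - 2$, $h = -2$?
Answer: $6 \sqrt{34} \approx 34.986$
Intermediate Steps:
$u{\left(b,V \right)} = -4$ ($u{\left(b,V \right)} = -2 - 2 = -4$)
$\sqrt{7 \left(u{\left(2,-5 \right)} + \left(-1 + 0\right) \left(9 - 4\right)\right) + 1287} = \sqrt{7 \left(-4 + \left(-1 + 0\right) \left(9 - 4\right)\right) + 1287} = \sqrt{7 \left(-4 - 5\right) + 1287} = \sqrt{7 \left(-9\right) + 1287} = \sqrt{-63 + 1287} = \sqrt{1224} = 6 \sqrt{34}$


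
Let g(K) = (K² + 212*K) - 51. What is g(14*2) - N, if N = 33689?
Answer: -27020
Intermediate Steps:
g(K) = -51 + K² + 212*K
g(14*2) - N = (-51 + (14*2)² + 212*(14*2)) - 1*33689 = (-51 + 28² + 212*28) - 33689 = (-51 + 784 + 5936) - 33689 = 6669 - 33689 = -27020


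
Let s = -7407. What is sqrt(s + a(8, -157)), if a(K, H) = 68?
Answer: I*sqrt(7339) ≈ 85.668*I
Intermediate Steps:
sqrt(s + a(8, -157)) = sqrt(-7407 + 68) = sqrt(-7339) = I*sqrt(7339)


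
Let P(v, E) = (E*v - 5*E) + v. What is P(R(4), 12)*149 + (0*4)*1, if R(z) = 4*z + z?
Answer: 29800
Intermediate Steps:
R(z) = 5*z
P(v, E) = v - 5*E + E*v (P(v, E) = (-5*E + E*v) + v = v - 5*E + E*v)
P(R(4), 12)*149 + (0*4)*1 = (5*4 - 5*12 + 12*(5*4))*149 + (0*4)*1 = (20 - 60 + 12*20)*149 + 0*1 = (20 - 60 + 240)*149 + 0 = 200*149 + 0 = 29800 + 0 = 29800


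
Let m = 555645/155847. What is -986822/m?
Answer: -51264416078/185215 ≈ -2.7678e+5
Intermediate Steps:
m = 185215/51949 (m = 555645*(1/155847) = 185215/51949 ≈ 3.5653)
-986822/m = -986822/185215/51949 = -986822*51949/185215 = -51264416078/185215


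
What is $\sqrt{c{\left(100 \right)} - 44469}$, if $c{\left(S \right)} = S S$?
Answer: $i \sqrt{34469} \approx 185.66 i$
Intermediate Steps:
$c{\left(S \right)} = S^{2}$
$\sqrt{c{\left(100 \right)} - 44469} = \sqrt{100^{2} - 44469} = \sqrt{10000 - 44469} = \sqrt{-34469} = i \sqrt{34469}$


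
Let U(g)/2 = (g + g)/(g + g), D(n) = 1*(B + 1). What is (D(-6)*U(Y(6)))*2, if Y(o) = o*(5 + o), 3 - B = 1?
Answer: 12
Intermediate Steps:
B = 2 (B = 3 - 1*1 = 3 - 1 = 2)
D(n) = 3 (D(n) = 1*(2 + 1) = 1*3 = 3)
U(g) = 2 (U(g) = 2*((g + g)/(g + g)) = 2*((2*g)/((2*g))) = 2*((2*g)*(1/(2*g))) = 2*1 = 2)
(D(-6)*U(Y(6)))*2 = (3*2)*2 = 6*2 = 12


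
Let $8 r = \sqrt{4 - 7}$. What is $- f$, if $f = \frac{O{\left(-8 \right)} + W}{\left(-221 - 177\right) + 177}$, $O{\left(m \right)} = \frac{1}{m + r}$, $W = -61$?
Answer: $- \frac{250551}{905879} - \frac{8 i \sqrt{3}}{905879} \approx -0.27658 - 1.5296 \cdot 10^{-5} i$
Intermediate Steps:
$r = \frac{i \sqrt{3}}{8}$ ($r = \frac{\sqrt{4 - 7}}{8} = \frac{\sqrt{-3}}{8} = \frac{i \sqrt{3}}{8} \approx 0.21651 i$)
$O{\left(m \right)} = \frac{1}{m + \frac{i \sqrt{3}}{8}}$
$f = \frac{61}{221} - \frac{8}{221 \left(-64 + i \sqrt{3}\right)}$ ($f = \frac{\frac{8}{8 \left(-8\right) + i \sqrt{3}} - 61}{\left(-221 - 177\right) + 177} = \frac{\frac{8}{-64 + i \sqrt{3}} - 61}{\left(-221 - 177\right) + 177} = \frac{-61 + \frac{8}{-64 + i \sqrt{3}}}{-398 + 177} = \frac{-61 + \frac{8}{-64 + i \sqrt{3}}}{-221} = \left(-61 + \frac{8}{-64 + i \sqrt{3}}\right) \left(- \frac{1}{221}\right) = \frac{61}{221} - \frac{8}{221 \left(-64 + i \sqrt{3}\right)} \approx 0.27658 + 1.5296 \cdot 10^{-5} i$)
$- f = - (\frac{250551}{905879} + \frac{8 i \sqrt{3}}{905879}) = - \frac{250551}{905879} - \frac{8 i \sqrt{3}}{905879}$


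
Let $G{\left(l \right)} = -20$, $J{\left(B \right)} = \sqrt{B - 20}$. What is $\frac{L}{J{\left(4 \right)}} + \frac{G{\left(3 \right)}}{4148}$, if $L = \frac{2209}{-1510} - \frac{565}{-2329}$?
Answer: $- \frac{5}{1037} + \frac{4291611 i}{14067160} \approx -0.0048216 + 0.30508 i$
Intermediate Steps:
$J{\left(B \right)} = \sqrt{-20 + B}$
$L = - \frac{4291611}{3516790}$ ($L = 2209 \left(- \frac{1}{1510}\right) - - \frac{565}{2329} = - \frac{2209}{1510} + \frac{565}{2329} = - \frac{4291611}{3516790} \approx -1.2203$)
$\frac{L}{J{\left(4 \right)}} + \frac{G{\left(3 \right)}}{4148} = - \frac{4291611}{3516790 \sqrt{-20 + 4}} - \frac{20}{4148} = - \frac{4291611}{3516790 \sqrt{-16}} - \frac{5}{1037} = - \frac{4291611}{3516790 \cdot 4 i} - \frac{5}{1037} = - \frac{4291611 \left(- \frac{i}{4}\right)}{3516790} - \frac{5}{1037} = \frac{4291611 i}{14067160} - \frac{5}{1037} = - \frac{5}{1037} + \frac{4291611 i}{14067160}$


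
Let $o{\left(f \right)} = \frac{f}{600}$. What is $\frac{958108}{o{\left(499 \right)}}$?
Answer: $\frac{574864800}{499} \approx 1.152 \cdot 10^{6}$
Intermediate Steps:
$o{\left(f \right)} = \frac{f}{600}$ ($o{\left(f \right)} = f \frac{1}{600} = \frac{f}{600}$)
$\frac{958108}{o{\left(499 \right)}} = \frac{958108}{\frac{1}{600} \cdot 499} = \frac{958108}{\frac{499}{600}} = 958108 \cdot \frac{600}{499} = \frac{574864800}{499}$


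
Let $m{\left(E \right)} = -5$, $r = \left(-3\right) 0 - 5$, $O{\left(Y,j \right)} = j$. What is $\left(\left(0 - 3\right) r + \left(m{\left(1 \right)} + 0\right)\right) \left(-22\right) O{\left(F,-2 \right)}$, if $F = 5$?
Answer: $440$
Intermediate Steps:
$r = -5$ ($r = 0 - 5 = -5$)
$\left(\left(0 - 3\right) r + \left(m{\left(1 \right)} + 0\right)\right) \left(-22\right) O{\left(F,-2 \right)} = \left(\left(0 - 3\right) \left(-5\right) + \left(-5 + 0\right)\right) \left(-22\right) \left(-2\right) = \left(\left(-3\right) \left(-5\right) - 5\right) \left(-22\right) \left(-2\right) = \left(15 - 5\right) \left(-22\right) \left(-2\right) = 10 \left(-22\right) \left(-2\right) = \left(-220\right) \left(-2\right) = 440$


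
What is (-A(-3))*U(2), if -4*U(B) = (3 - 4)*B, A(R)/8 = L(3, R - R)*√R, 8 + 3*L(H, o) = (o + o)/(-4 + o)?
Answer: 32*I*√3/3 ≈ 18.475*I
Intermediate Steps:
L(H, o) = -8/3 + 2*o/(3*(-4 + o)) (L(H, o) = -8/3 + ((o + o)/(-4 + o))/3 = -8/3 + ((2*o)/(-4 + o))/3 = -8/3 + (2*o/(-4 + o))/3 = -8/3 + 2*o/(3*(-4 + o)))
A(R) = -64*√R/3 (A(R) = 8*((2*(16 - 3*(R - R))/(3*(-4 + (R - R))))*√R) = 8*((2*(16 - 3*0)/(3*(-4 + 0)))*√R) = 8*(((⅔)*(16 + 0)/(-4))*√R) = 8*(((⅔)*(-¼)*16)*√R) = 8*(-8*√R/3) = -64*√R/3)
U(B) = B/4 (U(B) = -(3 - 4)*B/4 = -(-1)*B/4 = B/4)
(-A(-3))*U(2) = (-(-64)*√(-3)/3)*((¼)*2) = -(-64)*I*√3/3*(½) = (64*I*√3/3)*(½) = 32*I*√3/3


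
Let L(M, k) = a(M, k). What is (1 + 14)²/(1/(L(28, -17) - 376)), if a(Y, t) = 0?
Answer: -84600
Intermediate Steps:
L(M, k) = 0
(1 + 14)²/(1/(L(28, -17) - 376)) = (1 + 14)²/(1/(0 - 376)) = 15²/(1/(-376)) = 225/(-1/376) = 225*(-376) = -84600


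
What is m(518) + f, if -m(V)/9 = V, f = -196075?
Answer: -200737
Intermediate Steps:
m(V) = -9*V
m(518) + f = -9*518 - 196075 = -4662 - 196075 = -200737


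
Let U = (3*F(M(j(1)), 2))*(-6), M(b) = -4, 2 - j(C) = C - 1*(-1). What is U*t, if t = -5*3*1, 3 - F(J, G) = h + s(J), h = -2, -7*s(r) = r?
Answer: 8370/7 ≈ 1195.7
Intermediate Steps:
j(C) = 1 - C (j(C) = 2 - (C - 1*(-1)) = 2 - (C + 1) = 2 - (1 + C) = 2 + (-1 - C) = 1 - C)
s(r) = -r/7
F(J, G) = 5 + J/7 (F(J, G) = 3 - (-2 - J/7) = 3 + (2 + J/7) = 5 + J/7)
t = -15 (t = -15*1 = -15)
U = -558/7 (U = (3*(5 + (⅐)*(-4)))*(-6) = (3*(5 - 4/7))*(-6) = (3*(31/7))*(-6) = (93/7)*(-6) = -558/7 ≈ -79.714)
U*t = -558/7*(-15) = 8370/7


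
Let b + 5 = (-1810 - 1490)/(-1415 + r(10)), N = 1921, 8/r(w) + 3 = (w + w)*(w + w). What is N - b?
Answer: 360204874/187249 ≈ 1923.7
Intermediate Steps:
r(w) = 8/(-3 + 4*w²) (r(w) = 8/(-3 + (w + w)*(w + w)) = 8/(-3 + (2*w)*(2*w)) = 8/(-3 + 4*w²))
b = -499545/187249 (b = -5 + (-1810 - 1490)/(-1415 + 8/(-3 + 4*10²)) = -5 - 3300/(-1415 + 8/(-3 + 4*100)) = -5 - 3300/(-1415 + 8/(-3 + 400)) = -5 - 3300/(-1415 + 8/397) = -5 - 3300/(-561747/397) = -5 - 3300*(-397/561747) = -5 + 436700/187249 = -499545/187249 ≈ -2.6678)
N - b = 1921 - 1*(-499545/187249) = 1921 + 499545/187249 = 360204874/187249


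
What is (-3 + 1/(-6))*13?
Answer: -247/6 ≈ -41.167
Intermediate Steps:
(-3 + 1/(-6))*13 = (-3 - ⅙)*13 = -19/6*13 = -247/6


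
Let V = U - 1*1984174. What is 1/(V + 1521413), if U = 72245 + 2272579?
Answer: 1/1882063 ≈ 5.3133e-7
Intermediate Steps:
U = 2344824
V = 360650 (V = 2344824 - 1*1984174 = 2344824 - 1984174 = 360650)
1/(V + 1521413) = 1/(360650 + 1521413) = 1/1882063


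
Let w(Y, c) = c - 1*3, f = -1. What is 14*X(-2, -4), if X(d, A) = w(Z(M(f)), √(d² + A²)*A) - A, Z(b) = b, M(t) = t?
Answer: 14 - 112*√5 ≈ -236.44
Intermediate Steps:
w(Y, c) = -3 + c (w(Y, c) = c - 3 = -3 + c)
X(d, A) = -3 - A + A*√(A² + d²) (X(d, A) = (-3 + √(d² + A²)*A) - A = (-3 + √(A² + d²)*A) - A = (-3 + A*√(A² + d²)) - A = -3 - A + A*√(A² + d²))
14*X(-2, -4) = 14*(-3 - 1*(-4) - 4*√((-4)² + (-2)²)) = 14*(-3 + 4 - 4*√(16 + 4)) = 14*(-3 + 4 - 8*√5) = 14*(1 - 8*√5) = 14 - 112*√5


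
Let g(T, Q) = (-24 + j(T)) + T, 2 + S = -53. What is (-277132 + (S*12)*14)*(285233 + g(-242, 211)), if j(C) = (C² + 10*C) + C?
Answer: -97615337268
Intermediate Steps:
j(C) = C² + 11*C
S = -55 (S = -2 - 53 = -55)
g(T, Q) = -24 + T + T*(11 + T) (g(T, Q) = (-24 + T*(11 + T)) + T = -24 + T + T*(11 + T))
(-277132 + (S*12)*14)*(285233 + g(-242, 211)) = (-277132 - 55*12*14)*(285233 + (-24 - 242 - 242*(11 - 242))) = (-277132 - 660*14)*(285233 + (-24 - 242 - 242*(-231))) = (-277132 - 9240)*(285233 + (-24 - 242 + 55902)) = -286372*(285233 + 55636) = -286372*340869 = -97615337268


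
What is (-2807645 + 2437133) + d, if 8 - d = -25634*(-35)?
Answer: -1267694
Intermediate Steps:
d = -897182 (d = 8 - (-25634)*(-35) = 8 - 1*897190 = 8 - 897190 = -897182)
(-2807645 + 2437133) + d = (-2807645 + 2437133) - 897182 = -370512 - 897182 = -1267694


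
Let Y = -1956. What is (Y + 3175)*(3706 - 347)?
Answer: 4094621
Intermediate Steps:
(Y + 3175)*(3706 - 347) = (-1956 + 3175)*(3706 - 347) = 1219*3359 = 4094621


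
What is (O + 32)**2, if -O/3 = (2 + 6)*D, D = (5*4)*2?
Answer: 861184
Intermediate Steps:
D = 40 (D = 20*2 = 40)
O = -960 (O = -3*(2 + 6)*40 = -24*40 = -3*320 = -960)
(O + 32)**2 = (-960 + 32)**2 = (-928)**2 = 861184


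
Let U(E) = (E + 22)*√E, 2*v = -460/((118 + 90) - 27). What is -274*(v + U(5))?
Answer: 63020/181 - 7398*√5 ≈ -16194.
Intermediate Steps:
v = -230/181 (v = (-460/((118 + 90) - 27))/2 = (-460/(208 - 27))/2 = (-460/181)/2 = (-460*1/181)/2 = (½)*(-460/181) = -230/181 ≈ -1.2707)
U(E) = √E*(22 + E) (U(E) = (22 + E)*√E = √E*(22 + E))
-274*(v + U(5)) = -274*(-230/181 + √5*(22 + 5)) = -274*(-230/181 + √5*27) = -274*(-230/181 + 27*√5) = 63020/181 - 7398*√5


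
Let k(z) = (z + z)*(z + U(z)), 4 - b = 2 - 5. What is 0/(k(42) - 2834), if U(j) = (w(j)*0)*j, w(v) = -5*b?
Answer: 0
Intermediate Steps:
b = 7 (b = 4 - (2 - 5) = 4 - 1*(-3) = 4 + 3 = 7)
w(v) = -35 (w(v) = -5*7 = -35)
U(j) = 0 (U(j) = (-35*0)*j = 0*j = 0)
k(z) = 2*z² (k(z) = (z + z)*(z + 0) = (2*z)*z = 2*z²)
0/(k(42) - 2834) = 0/(2*42² - 2834) = 0/(2*1764 - 2834) = 0/(3528 - 2834) = 0/694 = 0*(1/694) = 0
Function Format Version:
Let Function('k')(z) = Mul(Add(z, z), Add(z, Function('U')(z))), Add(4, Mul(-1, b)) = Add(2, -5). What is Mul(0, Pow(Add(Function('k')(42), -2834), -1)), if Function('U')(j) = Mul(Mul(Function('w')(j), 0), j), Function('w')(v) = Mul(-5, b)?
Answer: 0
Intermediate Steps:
b = 7 (b = Add(4, Mul(-1, Add(2, -5))) = Add(4, Mul(-1, -3)) = Add(4, 3) = 7)
Function('w')(v) = -35 (Function('w')(v) = Mul(-5, 7) = -35)
Function('U')(j) = 0 (Function('U')(j) = Mul(Mul(-35, 0), j) = Mul(0, j) = 0)
Function('k')(z) = Mul(2, Pow(z, 2)) (Function('k')(z) = Mul(Add(z, z), Add(z, 0)) = Mul(Mul(2, z), z) = Mul(2, Pow(z, 2)))
Mul(0, Pow(Add(Function('k')(42), -2834), -1)) = Mul(0, Pow(Add(Mul(2, Pow(42, 2)), -2834), -1)) = Mul(0, Pow(Add(Mul(2, 1764), -2834), -1)) = Mul(0, Pow(Add(3528, -2834), -1)) = Mul(0, Pow(694, -1)) = Mul(0, Rational(1, 694)) = 0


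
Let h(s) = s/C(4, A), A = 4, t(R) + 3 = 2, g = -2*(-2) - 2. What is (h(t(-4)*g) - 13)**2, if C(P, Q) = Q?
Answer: 729/4 ≈ 182.25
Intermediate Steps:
g = 2 (g = 4 - 2 = 2)
t(R) = -1 (t(R) = -3 + 2 = -1)
h(s) = s/4
(h(t(-4)*g) - 13)**2 = ((-1*2)/4 - 13)**2 = ((1/4)*(-2) - 13)**2 = (-1/2 - 13)**2 = (-27/2)**2 = 729/4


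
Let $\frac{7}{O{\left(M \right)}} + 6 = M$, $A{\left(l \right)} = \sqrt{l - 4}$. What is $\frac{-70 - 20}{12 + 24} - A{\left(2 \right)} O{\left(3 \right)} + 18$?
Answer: $18 - \frac{35 i \sqrt{2}}{6} \approx 18.0 - 8.2496 i$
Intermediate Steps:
$A{\left(l \right)} = \sqrt{-4 + l}$
$O{\left(M \right)} = \frac{7}{-6 + M}$
$\frac{-70 - 20}{12 + 24} - A{\left(2 \right)} O{\left(3 \right)} + 18 = \frac{-70 - 20}{12 + 24} - \sqrt{-4 + 2} \frac{7}{-6 + 3} + 18 = - \frac{90}{36} - \sqrt{-2} \frac{7}{-3} + 18 = \left(-90\right) \frac{1}{36} - i \sqrt{2} \cdot 7 \left(- \frac{1}{3}\right) + 18 = - \frac{5 - i \sqrt{2} \left(- \frac{7}{3}\right)}{2} + 18 = - \frac{5 \frac{7 i \sqrt{2}}{3}}{2} + 18 = - \frac{35 i \sqrt{2}}{6} + 18 = 18 - \frac{35 i \sqrt{2}}{6}$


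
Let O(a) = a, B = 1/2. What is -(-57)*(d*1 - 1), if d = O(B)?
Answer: -57/2 ≈ -28.500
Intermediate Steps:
B = ½ ≈ 0.50000
d = ½ ≈ 0.50000
-(-57)*(d*1 - 1) = -(-57)*((½)*1 - 1) = -(-57)*(½ - 1) = -(-57)*(-1)/2 = -1*57/2 = -57/2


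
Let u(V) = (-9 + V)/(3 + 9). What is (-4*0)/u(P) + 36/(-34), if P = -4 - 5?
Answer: -18/17 ≈ -1.0588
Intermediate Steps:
P = -9
u(V) = -3/4 + V/12 (u(V) = (-9 + V)/12 = (-9 + V)*(1/12) = -3/4 + V/12)
(-4*0)/u(P) + 36/(-34) = (-4*0)/(-3/4 + (1/12)*(-9)) + 36/(-34) = 0/(-3/4 - 3/4) + 36*(-1/34) = 0/(-3/2) - 18/17 = 0*(-2/3) - 18/17 = 0 - 18/17 = -18/17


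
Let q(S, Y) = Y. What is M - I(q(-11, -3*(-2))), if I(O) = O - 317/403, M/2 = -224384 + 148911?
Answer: -60833339/403 ≈ -1.5095e+5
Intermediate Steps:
M = -150946 (M = 2*(-224384 + 148911) = 2*(-75473) = -150946)
I(O) = -317/403 + O (I(O) = O - 317*1/403 = O - 317/403 = -317/403 + O)
M - I(q(-11, -3*(-2))) = -150946 - (-317/403 - 3*(-2)) = -150946 - (-317/403 + 6) = -150946 - 1*2101/403 = -150946 - 2101/403 = -60833339/403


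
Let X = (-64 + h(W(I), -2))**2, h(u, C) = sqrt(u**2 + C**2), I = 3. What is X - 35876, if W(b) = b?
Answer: -35876 + (64 - sqrt(13))**2 ≈ -32229.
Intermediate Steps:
h(u, C) = sqrt(C**2 + u**2)
X = (-64 + sqrt(13))**2 (X = (-64 + sqrt((-2)**2 + 3**2))**2 = (-64 + sqrt(4 + 9))**2 = (-64 + sqrt(13))**2 ≈ 3647.5)
X - 35876 = (64 - sqrt(13))**2 - 35876 = -35876 + (64 - sqrt(13))**2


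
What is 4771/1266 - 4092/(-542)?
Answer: 3883177/343086 ≈ 11.318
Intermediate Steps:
4771/1266 - 4092/(-542) = 4771*(1/1266) - 4092*(-1/542) = 4771/1266 + 2046/271 = 3883177/343086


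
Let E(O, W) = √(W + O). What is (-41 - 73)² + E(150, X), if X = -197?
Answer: 12996 + I*√47 ≈ 12996.0 + 6.8557*I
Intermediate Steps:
E(O, W) = √(O + W)
(-41 - 73)² + E(150, X) = (-41 - 73)² + √(150 - 197) = (-114)² + √(-47) = 12996 + I*√47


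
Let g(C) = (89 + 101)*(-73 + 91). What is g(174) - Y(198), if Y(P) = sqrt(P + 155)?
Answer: 3420 - sqrt(353) ≈ 3401.2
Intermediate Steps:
Y(P) = sqrt(155 + P)
g(C) = 3420 (g(C) = 190*18 = 3420)
g(174) - Y(198) = 3420 - sqrt(155 + 198) = 3420 - sqrt(353)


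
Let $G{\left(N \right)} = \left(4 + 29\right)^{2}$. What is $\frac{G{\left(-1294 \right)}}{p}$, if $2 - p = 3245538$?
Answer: $- \frac{1089}{3245536} \approx -0.00033554$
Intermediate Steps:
$p = -3245536$ ($p = 2 - 3245538 = -3245536$)
$G{\left(N \right)} = 1089$ ($G{\left(N \right)} = 33^{2} = 1089$)
$\frac{G{\left(-1294 \right)}}{p} = \frac{1089}{-3245536} = 1089 \left(- \frac{1}{3245536}\right) = - \frac{1089}{3245536}$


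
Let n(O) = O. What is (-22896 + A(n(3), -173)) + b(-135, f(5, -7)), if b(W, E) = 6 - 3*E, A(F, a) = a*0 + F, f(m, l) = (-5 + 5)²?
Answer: -22887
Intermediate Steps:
f(m, l) = 0 (f(m, l) = 0² = 0)
A(F, a) = F (A(F, a) = 0 + F = F)
(-22896 + A(n(3), -173)) + b(-135, f(5, -7)) = (-22896 + 3) + (6 - 3*0) = -22893 + (6 + 0) = -22893 + 6 = -22887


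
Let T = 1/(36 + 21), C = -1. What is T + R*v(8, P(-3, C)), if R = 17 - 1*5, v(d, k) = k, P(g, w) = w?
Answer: -683/57 ≈ -11.982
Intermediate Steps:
R = 12 (R = 17 - 5 = 12)
T = 1/57 ≈ 0.017544
T + R*v(8, P(-3, C)) = 1/57 + 12*(-1) = 1/57 - 12 = -683/57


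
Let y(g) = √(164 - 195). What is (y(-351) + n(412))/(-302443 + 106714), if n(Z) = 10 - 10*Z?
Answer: 1370/65243 - I*√31/195729 ≈ 0.020998 - 2.8446e-5*I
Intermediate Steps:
y(g) = I*√31 (y(g) = √(-31) = I*√31)
(y(-351) + n(412))/(-302443 + 106714) = (I*√31 + (10 - 10*412))/(-302443 + 106714) = (I*√31 + (10 - 4120))/(-195729) = (I*√31 - 4110)*(-1/195729) = (-4110 + I*√31)*(-1/195729) = 1370/65243 - I*√31/195729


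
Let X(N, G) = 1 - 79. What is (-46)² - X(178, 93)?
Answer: 2194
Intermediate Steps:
X(N, G) = -78
(-46)² - X(178, 93) = (-46)² - 1*(-78) = 2116 + 78 = 2194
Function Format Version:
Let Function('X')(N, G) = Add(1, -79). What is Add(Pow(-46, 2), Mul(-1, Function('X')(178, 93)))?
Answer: 2194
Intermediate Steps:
Function('X')(N, G) = -78
Add(Pow(-46, 2), Mul(-1, Function('X')(178, 93))) = Add(Pow(-46, 2), Mul(-1, -78)) = Add(2116, 78) = 2194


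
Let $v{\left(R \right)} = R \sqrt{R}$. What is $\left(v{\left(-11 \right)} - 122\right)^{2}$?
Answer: $13553 + 2684 i \sqrt{11} \approx 13553.0 + 8901.8 i$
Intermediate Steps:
$v{\left(R \right)} = R^{\frac{3}{2}}$
$\left(v{\left(-11 \right)} - 122\right)^{2} = \left(\left(-11\right)^{\frac{3}{2}} - 122\right)^{2} = \left(- 11 i \sqrt{11} - 122\right)^{2} = \left(-122 - 11 i \sqrt{11}\right)^{2}$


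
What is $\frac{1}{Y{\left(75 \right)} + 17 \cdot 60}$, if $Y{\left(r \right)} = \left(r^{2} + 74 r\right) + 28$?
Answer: $\frac{1}{12223} \approx 8.1813 \cdot 10^{-5}$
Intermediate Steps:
$Y{\left(r \right)} = 28 + r^{2} + 74 r$
$\frac{1}{Y{\left(75 \right)} + 17 \cdot 60} = \frac{1}{\left(28 + 75^{2} + 74 \cdot 75\right) + 17 \cdot 60} = \frac{1}{\left(28 + 5625 + 5550\right) + 1020} = \frac{1}{11203 + 1020} = \frac{1}{12223}$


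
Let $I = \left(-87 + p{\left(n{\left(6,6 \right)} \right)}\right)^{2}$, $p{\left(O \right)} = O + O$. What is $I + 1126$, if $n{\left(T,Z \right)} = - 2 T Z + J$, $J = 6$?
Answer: $49087$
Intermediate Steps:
$n{\left(T,Z \right)} = 6 - 2 T Z$ ($n{\left(T,Z \right)} = - 2 T Z + 6 = 6 - 2 T Z$)
$p{\left(O \right)} = 2 O$
$I = 47961$ ($I = \left(-87 + 2 \left(6 - 12 \cdot 6\right)\right)^{2} = \left(-87 + 2 \left(6 - 72\right)\right)^{2} = \left(-87 + 2 \left(-66\right)\right)^{2} = \left(-87 - 132\right)^{2} = \left(-219\right)^{2} = 47961$)
$I + 1126 = 47961 + 1126 = 49087$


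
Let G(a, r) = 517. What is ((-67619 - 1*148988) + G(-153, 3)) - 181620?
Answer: -397710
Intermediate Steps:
((-67619 - 1*148988) + G(-153, 3)) - 181620 = ((-67619 - 1*148988) + 517) - 181620 = ((-67619 - 148988) + 517) - 181620 = (-216607 + 517) - 181620 = -216090 - 181620 = -397710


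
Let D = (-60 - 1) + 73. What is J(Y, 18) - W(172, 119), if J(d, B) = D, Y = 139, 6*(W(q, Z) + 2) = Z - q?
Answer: 137/6 ≈ 22.833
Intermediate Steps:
D = 12 (D = -61 + 73 = 12)
W(q, Z) = -2 - q/6 + Z/6 (W(q, Z) = -2 + (Z - q)/6 = -2 + (-q/6 + Z/6) = -2 - q/6 + Z/6)
J(d, B) = 12
J(Y, 18) - W(172, 119) = 12 - (-2 - ⅙*172 + (⅙)*119) = 12 - (-2 - 86/3 + 119/6) = 12 - 1*(-65/6) = 12 + 65/6 = 137/6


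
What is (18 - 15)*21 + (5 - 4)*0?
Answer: 63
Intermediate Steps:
(18 - 15)*21 + (5 - 4)*0 = 3*21 + 1*0 = 63 + 0 = 63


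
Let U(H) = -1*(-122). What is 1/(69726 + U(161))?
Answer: 1/69848 ≈ 1.4317e-5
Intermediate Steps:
U(H) = 122
1/(69726 + U(161)) = 1/(69726 + 122) = 1/69848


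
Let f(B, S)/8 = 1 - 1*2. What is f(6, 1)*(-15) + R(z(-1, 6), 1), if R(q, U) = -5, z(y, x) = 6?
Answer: 115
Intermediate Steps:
f(B, S) = -8 (f(B, S) = 8*(1 - 1*2) = 8*(1 - 2) = 8*(-1) = -8)
f(6, 1)*(-15) + R(z(-1, 6), 1) = -8*(-15) - 5 = 120 - 5 = 115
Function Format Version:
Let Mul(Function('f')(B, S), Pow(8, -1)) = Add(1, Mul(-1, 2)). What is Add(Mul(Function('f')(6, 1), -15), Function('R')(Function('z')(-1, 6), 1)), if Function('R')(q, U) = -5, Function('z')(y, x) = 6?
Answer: 115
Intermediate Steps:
Function('f')(B, S) = -8 (Function('f')(B, S) = Mul(8, Add(1, Mul(-1, 2))) = Mul(8, Add(1, -2)) = Mul(8, -1) = -8)
Add(Mul(Function('f')(6, 1), -15), Function('R')(Function('z')(-1, 6), 1)) = Add(Mul(-8, -15), -5) = Add(120, -5) = 115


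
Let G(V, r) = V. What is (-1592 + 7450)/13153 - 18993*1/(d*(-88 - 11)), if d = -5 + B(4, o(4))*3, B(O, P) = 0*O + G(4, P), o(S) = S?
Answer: 12089263/434049 ≈ 27.852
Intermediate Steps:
B(O, P) = 4 (B(O, P) = 0*O + 4 = 0 + 4 = 4)
d = 7 (d = -5 + 4*3 = -5 + 12 = 7)
(-1592 + 7450)/13153 - 18993*1/(d*(-88 - 11)) = (-1592 + 7450)/13153 - 18993*1/(7*(-88 - 11)) = 5858*(1/13153) - 18993/(7*(-99)) = 5858/13153 - 18993/(-693) = 5858/13153 - 18993*(-1/693) = 5858/13153 + 6331/231 = 12089263/434049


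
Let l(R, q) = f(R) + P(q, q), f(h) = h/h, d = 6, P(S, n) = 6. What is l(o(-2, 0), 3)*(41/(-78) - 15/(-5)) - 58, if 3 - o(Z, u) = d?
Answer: -3173/78 ≈ -40.680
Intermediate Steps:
o(Z, u) = -3 (o(Z, u) = 3 - 1*6 = 3 - 6 = -3)
f(h) = 1
l(R, q) = 7 (l(R, q) = 1 + 6 = 7)
l(o(-2, 0), 3)*(41/(-78) - 15/(-5)) - 58 = 7*(41/(-78) - 15/(-5)) - 58 = 7*(41*(-1/78) - 15*(-1/5)) - 58 = 7*(-41/78 + 3) - 58 = 7*(193/78) - 58 = 1351/78 - 58 = -3173/78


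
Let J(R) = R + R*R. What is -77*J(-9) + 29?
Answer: -5515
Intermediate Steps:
J(R) = R + R**2
-77*J(-9) + 29 = -(-693)*(1 - 9) + 29 = -(-693)*(-8) + 29 = -77*72 + 29 = -5544 + 29 = -5515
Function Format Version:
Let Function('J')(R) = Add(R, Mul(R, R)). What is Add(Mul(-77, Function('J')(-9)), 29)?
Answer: -5515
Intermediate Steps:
Function('J')(R) = Add(R, Pow(R, 2))
Add(Mul(-77, Function('J')(-9)), 29) = Add(Mul(-77, Mul(-9, Add(1, -9))), 29) = Add(Mul(-77, Mul(-9, -8)), 29) = Add(Mul(-77, 72), 29) = Add(-5544, 29) = -5515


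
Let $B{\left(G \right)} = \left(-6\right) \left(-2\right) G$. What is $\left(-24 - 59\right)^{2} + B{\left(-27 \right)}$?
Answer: $6565$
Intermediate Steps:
$B{\left(G \right)} = 12 G$
$\left(-24 - 59\right)^{2} + B{\left(-27 \right)} = \left(-24 - 59\right)^{2} + 12 \left(-27\right) = \left(-83\right)^{2} - 324 = 6889 - 324 = 6565$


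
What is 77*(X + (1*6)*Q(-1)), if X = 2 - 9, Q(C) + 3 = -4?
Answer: -3773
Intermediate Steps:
Q(C) = -7 (Q(C) = -3 - 4 = -7)
X = -7
77*(X + (1*6)*Q(-1)) = 77*(-7 + (1*6)*(-7)) = 77*(-7 + 6*(-7)) = 77*(-7 - 42) = 77*(-49) = -3773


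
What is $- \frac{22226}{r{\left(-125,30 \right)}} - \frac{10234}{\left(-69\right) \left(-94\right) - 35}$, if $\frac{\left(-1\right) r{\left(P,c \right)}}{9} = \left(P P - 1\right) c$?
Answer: $- \frac{21514272197}{13606707240} \approx -1.5812$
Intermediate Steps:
$r{\left(P,c \right)} = - 9 c \left(-1 + P^{2}\right)$ ($r{\left(P,c \right)} = - 9 \left(P P - 1\right) c = - 9 \left(P^{2} - 1\right) c = - 9 \left(-1 + P^{2}\right) c = - 9 c \left(-1 + P^{2}\right)$)
$- \frac{22226}{r{\left(-125,30 \right)}} - \frac{10234}{\left(-69\right) \left(-94\right) - 35} = - \frac{22226}{9 \cdot 30 \left(1 - \left(-125\right)^{2}\right)} - \frac{10234}{\left(-69\right) \left(-94\right) - 35} = - \frac{22226}{9 \cdot 30 \left(1 - 15625\right)} - \frac{10234}{6486 - 35} = - \frac{22226}{9 \cdot 30 \left(1 - 15625\right)} - \frac{10234}{6451} = - \frac{22226}{9 \cdot 30 \left(-15624\right)} - \frac{10234}{6451} = - \frac{22226}{-4218480} - \frac{10234}{6451} = \left(-22226\right) \left(- \frac{1}{4218480}\right) - \frac{10234}{6451} = \frac{11113}{2109240} - \frac{10234}{6451} = - \frac{21514272197}{13606707240}$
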